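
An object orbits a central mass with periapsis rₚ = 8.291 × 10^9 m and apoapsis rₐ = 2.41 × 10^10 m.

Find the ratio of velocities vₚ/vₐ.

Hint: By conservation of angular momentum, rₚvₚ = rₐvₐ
rₚ = 8.291 × 10^9 m
rₐ = 2.41 × 10^10 m
rₚvₚ = rₐvₐ  ⇒  vₚ/vₐ = rₐ/rₚ
vₚ/vₐ = (2.41 × 10^10) / (8.291 × 10^9) = 2.90677

Final answer: vₚ/vₐ = 2.907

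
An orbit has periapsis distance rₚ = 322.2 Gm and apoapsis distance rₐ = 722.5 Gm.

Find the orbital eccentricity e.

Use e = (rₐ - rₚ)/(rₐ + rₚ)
rₚ = 322.2 Gm = 3.222 × 10^11 m
rₐ = 722.5 Gm = 7.225 × 10^11 m
rₐ − rₚ = 4.003 × 10^11 m
rₐ + rₚ = 1.0447 × 10^12 m
e = (rₐ − rₚ)/(rₐ + rₚ) = 0.383172

Final answer: e = 0.3832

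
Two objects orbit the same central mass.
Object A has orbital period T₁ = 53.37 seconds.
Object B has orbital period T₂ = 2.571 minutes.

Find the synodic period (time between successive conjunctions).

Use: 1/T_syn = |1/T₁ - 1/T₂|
T₁ = 53.37 seconds
T₂ = 2.571 minutes = 154.26 s
1/T₁ = 0.0187371 s⁻¹
1/T₂ = 0.00648256 s⁻¹
|1/T₁ − 1/T₂| = 0.0122546 s⁻¹
T_syn = 1 / |1/T₁ − 1/T₂| = 81.6023 s ≈ 1.36 minutes

Final answer: T_syn = 1.36 minutes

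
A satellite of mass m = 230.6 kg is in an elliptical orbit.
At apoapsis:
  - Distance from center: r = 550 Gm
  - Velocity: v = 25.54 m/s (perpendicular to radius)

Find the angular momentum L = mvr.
r = 550 Gm = 5.5 × 10^11 m
v = 25.54 m/s
vr = 25.54 × 5.5 × 10^11 = 1.4047 × 10^13 m²/s
L = m × vr = 230.6 × 1.4047 × 10^13 = 3.23924 × 10^15 kg·m²/s ≈ 3.239 × 10^15 kg·m²/s

Final answer: L = 3.239 × 10^15 kg·m²/s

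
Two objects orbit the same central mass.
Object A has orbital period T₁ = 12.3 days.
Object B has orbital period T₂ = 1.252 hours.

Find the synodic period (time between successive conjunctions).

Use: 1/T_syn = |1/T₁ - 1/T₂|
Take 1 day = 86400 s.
T₁ = 12.3 days = 1.06272 × 10^6 s
T₂ = 1.252 hours = 4507.2 s
1/T₁ = 9.40982 × 10^-7 s⁻¹
1/T₂ = 0.000221867 s⁻¹
|1/T₁ − 1/T₂| = 0.000220926 s⁻¹
T_syn = 1 / |1/T₁ − 1/T₂| = 4526.4 s ≈ 1.257 hours

Final answer: T_syn = 1.257 hours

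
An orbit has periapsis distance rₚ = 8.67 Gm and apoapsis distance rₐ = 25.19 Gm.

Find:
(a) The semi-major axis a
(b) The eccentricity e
rₚ = 8.67 Gm = 8.67 × 10^9 m
rₐ = 25.19 Gm = 2.519 × 10^10 m
(a) a = (rₚ + rₐ)/2 = 1.693 × 10^10 m ≈ 16.93 Gm
(b) e = (rₐ − rₚ)/(rₐ + rₚ) = (1.652 × 10^10) / (3.386 × 10^10) = 0.487891

Final answer:
(a) a = 16.93 Gm
(b) e = 0.4879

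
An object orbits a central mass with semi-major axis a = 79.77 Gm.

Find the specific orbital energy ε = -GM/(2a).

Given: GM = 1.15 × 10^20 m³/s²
a = 79.77 Gm = 7.977 × 10^10 m
GM = 1.15 × 10^20 m³/s²
2a = 1.5954 × 10^11 m
ε = −GM/(2a) = -7.20822 × 10^8 J/kg ≈ -720.8 MJ/kg

Final answer: -720.8 MJ/kg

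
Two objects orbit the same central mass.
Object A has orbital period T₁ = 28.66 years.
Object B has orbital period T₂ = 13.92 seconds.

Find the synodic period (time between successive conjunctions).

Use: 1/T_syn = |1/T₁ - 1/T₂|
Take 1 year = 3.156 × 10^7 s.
T₁ = 28.66 years = 9.0451 × 10^8 s
T₂ = 13.92 seconds
1/T₁ = 1.10557 × 10^-9 s⁻¹
1/T₂ = 0.0718391 s⁻¹
|1/T₁ − 1/T₂| = 0.0718391 s⁻¹
T_syn = 1 / |1/T₁ − 1/T₂| = 13.92 s ≈ 13.92 seconds

Final answer: T_syn = 13.92 seconds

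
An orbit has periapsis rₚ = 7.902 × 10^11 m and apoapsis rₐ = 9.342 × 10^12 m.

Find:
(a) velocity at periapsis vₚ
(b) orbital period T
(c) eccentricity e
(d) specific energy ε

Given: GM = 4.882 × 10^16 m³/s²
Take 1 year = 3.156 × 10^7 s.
rₚ = 7.902 × 10^11 m
rₐ = 9.342 × 10^12 m
GM = 4.882 × 10^16 m³/s²
a = (rₚ + rₐ)/2 = 5.0661 × 10^12 m
e = (rₐ − rₚ)/(rₐ + rₚ) = (8.5518 × 10^12) / (1.01322 × 10^13) = 0.844022
(a) vₚ² = GM (2/rₚ − 1/a) = 4.882 × 10^16 × (2.531 × 10^-12 − 1.9739 × 10^-13) = 113927 m²/s²;  vₚ = 337.531 m/s ≈ 337.5 m/s
(b) a³ = 1.30023 × 10^38 m³;  T = 2π √(a³/GM) = 2π × 5.16074 × 10^10 s = 3.24259 × 10^11 s ≈ 1.027 × 10^4 years
(c) e = 0.844022 ≈ 0.844
(d) 2a = 1.01322 × 10^13 m;  ε = −GM/(2a) = -4818.3 J/kg ≈ -4.818 kJ/kg

Final answer:
(a) velocity at periapsis vₚ = 337.5 m/s
(b) orbital period T = 1.027 × 10^4 years
(c) eccentricity e = 0.844
(d) specific energy ε = -4.818 kJ/kg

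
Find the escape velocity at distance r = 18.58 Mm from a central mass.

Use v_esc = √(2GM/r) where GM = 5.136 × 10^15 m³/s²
r = 18.58 Mm = 1.858 × 10^7 m
GM = 5.136 × 10^15 m³/s²
2GM/r = 2 × (5.136 × 10^15) / (1.858 × 10^7) = 5.52853 × 10^8 m²/s²
v_esc = √(2GM/r) = 23512.8 m/s ≈ 23.51 km/s

Final answer: 23.51 km/s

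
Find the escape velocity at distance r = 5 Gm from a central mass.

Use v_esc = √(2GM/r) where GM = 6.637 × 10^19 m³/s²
r = 5 Gm = 5 × 10^9 m
GM = 6.637 × 10^19 m³/s²
2GM/r = 2 × (6.637 × 10^19) / (5 × 10^9) = 2.6548 × 10^10 m²/s²
v_esc = √(2GM/r) = 162936 m/s ≈ 162.9 km/s

Final answer: 162.9 km/s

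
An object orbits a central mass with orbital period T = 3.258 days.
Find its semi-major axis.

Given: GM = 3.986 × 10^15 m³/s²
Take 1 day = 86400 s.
T = 3.258 days = 281491 s
GM = 3.986 × 10^15 m³/s²
Kepler's third law: a³ = GM T² / (4π²)
T² = 7.92373 × 10^10 s²
a³ = (3.986 × 10^15) × (7.92373 × 10^10) / (4π²) = 8.00032 × 10^24 m³
a = (a³)^(1/3) = 2.00003 × 10^8 m ≈ 200 Mm

Final answer: 200 Mm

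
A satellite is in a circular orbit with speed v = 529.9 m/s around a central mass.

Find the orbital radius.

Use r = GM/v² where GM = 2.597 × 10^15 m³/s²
v = 529.9 m/s
GM = 2.597 × 10^15 m³/s²
v² = 280794 m²/s²
r = GM/v² = (2.597 × 10^15) / 280794 = 9.24877 × 10^9 m ≈ 9.249 Gm

Final answer: 9.249 Gm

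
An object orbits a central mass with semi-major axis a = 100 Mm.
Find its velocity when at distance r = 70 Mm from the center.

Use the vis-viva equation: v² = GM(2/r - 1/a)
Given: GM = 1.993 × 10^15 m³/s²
a = 100 Mm = 1 × 10^8 m
r = 70 Mm = 7 × 10^7 m
GM = 1.993 × 10^15 m³/s²
2/r − 1/a = 2.85714 × 10^-8 − 1 × 10^-8 = 1.85714 × 10^-8 m⁻¹
v² = GM (2/r − 1/a) = 3.70129 × 10^7 m²/s²
v = 6083.82 m/s ≈ 6.084 km/s

Final answer: 6.084 km/s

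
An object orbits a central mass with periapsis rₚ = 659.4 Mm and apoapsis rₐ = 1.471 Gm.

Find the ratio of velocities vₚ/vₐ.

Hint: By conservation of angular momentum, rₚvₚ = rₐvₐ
rₚ = 659.4 Mm = 6.594 × 10^8 m
rₐ = 1.471 Gm = 1.471 × 10^9 m
rₚvₚ = rₐvₐ  ⇒  vₚ/vₐ = rₐ/rₚ
vₚ/vₐ = (1.471 × 10^9) / (6.594 × 10^8) = 2.23082

Final answer: vₚ/vₐ = 2.231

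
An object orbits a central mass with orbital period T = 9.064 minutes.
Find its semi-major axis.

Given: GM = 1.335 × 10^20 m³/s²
T = 9.064 minutes = 543.84 s
GM = 1.335 × 10^20 m³/s²
Kepler's third law: a³ = GM T² / (4π²)
T² = 295762 s²
a³ = (1.335 × 10^20) × 295762 / (4π²) = 1.00015 × 10^24 m³
a = (a³)^(1/3) = 1.00005 × 10^8 m ≈ 100 Mm

Final answer: 100 Mm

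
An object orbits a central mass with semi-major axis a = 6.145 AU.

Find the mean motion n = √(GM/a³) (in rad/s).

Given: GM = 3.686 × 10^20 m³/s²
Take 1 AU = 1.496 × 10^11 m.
a = 6.145 AU = 9.19292 × 10^11 m
GM = 3.686 × 10^20 m³/s²
a³ = 7.76892 × 10^35 m³
GM/a³ = (3.686 × 10^20) / (7.76892 × 10^35) = 4.74455 × 10^-16 s⁻²
n = √(GM/a³) = 2.1782 × 10^-8 rad/s ≈ 2.178 × 10^-8 rad/s

Final answer: n = 2.178 × 10^-8 rad/s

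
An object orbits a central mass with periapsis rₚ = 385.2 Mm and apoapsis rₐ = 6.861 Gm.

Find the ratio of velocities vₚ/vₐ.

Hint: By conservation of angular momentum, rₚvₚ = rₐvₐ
rₚ = 385.2 Mm = 3.852 × 10^8 m
rₐ = 6.861 Gm = 6.861 × 10^9 m
rₚvₚ = rₐvₐ  ⇒  vₚ/vₐ = rₐ/rₚ
vₚ/vₐ = (6.861 × 10^9) / (3.852 × 10^8) = 17.8115

Final answer: vₚ/vₐ = 17.81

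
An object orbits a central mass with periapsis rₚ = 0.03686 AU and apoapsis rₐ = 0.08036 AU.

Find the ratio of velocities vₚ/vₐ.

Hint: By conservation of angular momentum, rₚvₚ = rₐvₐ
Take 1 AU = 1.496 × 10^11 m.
rₚ = 0.03686 AU = 5.51426 × 10^9 m
rₐ = 0.08036 AU = 1.20219 × 10^10 m
rₚvₚ = rₐvₐ  ⇒  vₚ/vₐ = rₐ/rₚ
vₚ/vₐ = (1.20219 × 10^10) / (5.51426 × 10^9) = 2.18014

Final answer: vₚ/vₐ = 2.18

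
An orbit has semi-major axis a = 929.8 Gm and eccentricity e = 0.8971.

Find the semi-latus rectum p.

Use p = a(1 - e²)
a = 929.8 Gm = 9.298 × 10^11 m
e = 0.8971,  e² = 0.804788,  1 − e² = 0.195212
p = a(1 − e²) = 9.298 × 10^11 m × 0.195212 = 1.81508 × 10^11 m ≈ 181.5 Gm

Final answer: p = 181.5 Gm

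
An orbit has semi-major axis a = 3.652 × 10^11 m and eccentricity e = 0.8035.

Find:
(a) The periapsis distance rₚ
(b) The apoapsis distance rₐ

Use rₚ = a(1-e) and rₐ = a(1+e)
a = 3.652 × 10^11 m
e = 0.8035:  1 − e = 0.1965,  1 + e = 1.8035
(a) rₚ = a(1 − e) = 3.652 × 10^11 m × 0.1965 = 7.17618 × 10^10 m ≈ 7.176 × 10^10 m
(b) rₐ = a(1 + e) = 3.652 × 10^11 m × 1.8035 = 6.58638 × 10^11 m ≈ 6.586 × 10^11 m

Final answer:
(a) rₚ = 7.176 × 10^10 m
(b) rₐ = 6.586 × 10^11 m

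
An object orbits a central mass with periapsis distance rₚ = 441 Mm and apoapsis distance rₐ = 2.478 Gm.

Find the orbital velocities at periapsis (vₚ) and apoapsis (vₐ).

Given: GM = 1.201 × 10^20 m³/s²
rₚ = 441 Mm = 4.41 × 10^8 m
rₐ = 2.478 Gm = 2.478 × 10^9 m
GM = 1.201 × 10^20 m³/s²
a = (rₚ + rₐ)/2 = 1.4595 × 10^9 m
Vis-viva: v² = GM (2/r − 1/a)
vₚ² = 1.201 × 10^20 × (4.53515 × 10^-9 − 6.85166 × 10^-10) = 4.62383 × 10^11 m²/s²
vₚ = 679987 m/s ≈ 680 km/s
vₐ² = 1.201 × 10^20 × (8.07103 × 10^-10 − 6.85166 × 10^-10) = 1.46446 × 10^10 m²/s²
vₐ = 121015 m/s ≈ 121 km/s

Final answer: vₚ = 680 km/s, vₐ = 121 km/s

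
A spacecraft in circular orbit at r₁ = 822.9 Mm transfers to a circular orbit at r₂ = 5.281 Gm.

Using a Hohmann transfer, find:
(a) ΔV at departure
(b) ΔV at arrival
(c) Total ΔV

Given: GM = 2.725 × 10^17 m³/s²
r₁ = 822.9 Mm = 8.229 × 10^8 m
r₂ = 5.281 Gm = 5.281 × 10^9 m
GM = 2.725 × 10^17 m³/s²
Transfer ellipse: a_t = (r₁ + r₂)/2 = 3.05195 × 10^9 m
Circular speed at r₁: v₁ = √(GM/r₁) = 18197.4 m/s
Transfer speed at r₁ (periapsis): v₁ₜ = √(GM(2/r₁ − 1/a_t)) = 23937.5 m/s
(a) ΔV₁ = v₁ₜ − v₁ = 5740.1 m/s ≈ 5.74 km/s
Circular speed at r₂: v₂ = √(GM/r₂) = 7183.32 m/s
Transfer speed at r₂ (apoapsis): v₂ₜ = √(GM(2/r₂ − 1/a_t)) = 3730.01 m/s
(b) ΔV₂ = v₂ − v₂ₜ = 3453.31 m/s ≈ 3.453 km/s
(c) ΔV_total = ΔV₁ + ΔV₂ = 9193.41 m/s ≈ 9.193 km/s

Final answer:
(a) ΔV₁ = 5.74 km/s
(b) ΔV₂ = 3.453 km/s
(c) ΔV_total = 9.193 km/s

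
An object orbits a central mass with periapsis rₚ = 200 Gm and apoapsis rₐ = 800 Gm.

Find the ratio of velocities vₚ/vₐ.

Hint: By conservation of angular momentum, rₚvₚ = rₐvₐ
rₚ = 200 Gm = 2 × 10^11 m
rₐ = 800 Gm = 8 × 10^11 m
rₚvₚ = rₐvₐ  ⇒  vₚ/vₐ = rₐ/rₚ
vₚ/vₐ = (8 × 10^11) / (2 × 10^11) = 4

Final answer: vₚ/vₐ = 4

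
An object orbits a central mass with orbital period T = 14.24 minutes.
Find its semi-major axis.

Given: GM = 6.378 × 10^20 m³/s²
T = 14.24 minutes = 854.4 s
GM = 6.378 × 10^20 m³/s²
Kepler's third law: a³ = GM T² / (4π²)
T² = 729999 s²
a³ = (6.378 × 10^20) × 729999 / (4π²) = 1.17936 × 10^25 m³
a = (a³)^(1/3) = 2.27623 × 10^8 m ≈ 2.276 × 10^8 m

Final answer: 2.276 × 10^8 m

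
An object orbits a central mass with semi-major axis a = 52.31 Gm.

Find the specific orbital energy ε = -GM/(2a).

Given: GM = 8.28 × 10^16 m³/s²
a = 52.31 Gm = 5.231 × 10^10 m
GM = 8.28 × 10^16 m³/s²
2a = 1.0462 × 10^11 m
ε = −GM/(2a) = -791436 J/kg ≈ -791.4 kJ/kg

Final answer: -791.4 kJ/kg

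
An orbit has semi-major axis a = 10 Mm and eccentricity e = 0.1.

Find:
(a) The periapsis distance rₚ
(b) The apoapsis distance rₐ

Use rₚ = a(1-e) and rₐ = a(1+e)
a = 10 Mm = 1 × 10^7 m
e = 0.1:  1 − e = 0.9,  1 + e = 1.1
(a) rₚ = a(1 − e) = 1 × 10^7 m × 0.9 = 9 × 10^6 m ≈ 9 Mm
(b) rₐ = a(1 + e) = 1 × 10^7 m × 1.1 = 1.1 × 10^7 m ≈ 11 Mm

Final answer:
(a) rₚ = 9 Mm
(b) rₐ = 11 Mm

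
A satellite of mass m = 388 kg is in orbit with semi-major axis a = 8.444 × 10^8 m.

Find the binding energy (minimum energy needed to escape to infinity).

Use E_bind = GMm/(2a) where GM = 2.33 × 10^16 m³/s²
a = 8.444 × 10^8 m
GM = 2.33 × 10^16 m³/s²
m = 388 kg
GMm = 2.33 × 10^16 × 388 = 9.0404 × 10^18 m³·kg/s²
2a = 1.6888 × 10^9 m
E_bind = GMm/(2a) = 5.35315 × 10^9 J ≈ 5.353 GJ

Final answer: 5.353 GJ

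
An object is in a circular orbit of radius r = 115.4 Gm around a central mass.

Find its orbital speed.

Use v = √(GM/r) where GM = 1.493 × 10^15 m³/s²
r = 115.4 Gm = 1.154 × 10^11 m
GM = 1.493 × 10^15 m³/s²
GM/r = (1.493 × 10^15) / (1.154 × 10^11) = 12937.6 m²/s²
v = √(GM/r) = 113.744 m/s ≈ 113.7 m/s

Final answer: 113.7 m/s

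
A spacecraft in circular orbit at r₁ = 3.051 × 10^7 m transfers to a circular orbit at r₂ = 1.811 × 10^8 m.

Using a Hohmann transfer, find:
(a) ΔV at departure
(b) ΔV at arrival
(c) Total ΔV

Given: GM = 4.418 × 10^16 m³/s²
r₁ = 3.051 × 10^7 m
r₂ = 1.811 × 10^8 m
GM = 4.418 × 10^16 m³/s²
Transfer ellipse: a_t = (r₁ + r₂)/2 = 1.05805 × 10^8 m
Circular speed at r₁: v₁ = √(GM/r₁) = 38053.2 m/s
Transfer speed at r₁ (periapsis): v₁ₜ = √(GM(2/r₁ − 1/a_t)) = 49784.9 m/s
(a) ΔV₁ = v₁ₜ − v₁ = 11731.7 m/s ≈ 11.73 km/s
Circular speed at r₂: v₂ = √(GM/r₂) = 15619 m/s
Transfer speed at r₂ (apoapsis): v₂ₜ = √(GM(2/r₂ − 1/a_t)) = 8387.29 m/s
(b) ΔV₂ = v₂ − v₂ₜ = 7231.72 m/s ≈ 7.232 km/s
(c) ΔV_total = ΔV₁ + ΔV₂ = 18963.4 m/s ≈ 18.96 km/s

Final answer:
(a) ΔV₁ = 11.73 km/s
(b) ΔV₂ = 7.232 km/s
(c) ΔV_total = 18.96 km/s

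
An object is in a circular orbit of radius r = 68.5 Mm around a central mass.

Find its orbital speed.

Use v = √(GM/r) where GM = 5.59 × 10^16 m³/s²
r = 68.5 Mm = 6.85 × 10^7 m
GM = 5.59 × 10^16 m³/s²
GM/r = (5.59 × 10^16) / (6.85 × 10^7) = 8.16058 × 10^8 m²/s²
v = √(GM/r) = 28566.7 m/s ≈ 28.57 km/s

Final answer: 28.57 km/s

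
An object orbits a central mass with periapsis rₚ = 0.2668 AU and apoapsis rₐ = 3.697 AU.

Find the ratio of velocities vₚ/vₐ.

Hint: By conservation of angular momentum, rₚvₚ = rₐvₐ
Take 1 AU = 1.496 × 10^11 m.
rₚ = 0.2668 AU = 3.99133 × 10^10 m
rₐ = 3.697 AU = 5.53071 × 10^11 m
rₚvₚ = rₐvₐ  ⇒  vₚ/vₐ = rₐ/rₚ
vₚ/vₐ = (5.53071 × 10^11) / (3.99133 × 10^10) = 13.8568

Final answer: vₚ/vₐ = 13.86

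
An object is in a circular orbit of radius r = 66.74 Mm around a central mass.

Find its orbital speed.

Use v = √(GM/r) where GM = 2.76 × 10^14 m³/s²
r = 66.74 Mm = 6.674 × 10^7 m
GM = 2.76 × 10^14 m³/s²
GM/r = (2.76 × 10^14) / (6.674 × 10^7) = 4.13545 × 10^6 m²/s²
v = √(GM/r) = 2033.58 m/s ≈ 2.034 km/s

Final answer: 2.034 km/s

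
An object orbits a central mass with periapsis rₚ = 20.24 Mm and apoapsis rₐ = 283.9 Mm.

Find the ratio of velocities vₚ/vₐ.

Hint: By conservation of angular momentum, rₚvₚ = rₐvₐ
rₚ = 20.24 Mm = 2.024 × 10^7 m
rₐ = 283.9 Mm = 2.839 × 10^8 m
rₚvₚ = rₐvₐ  ⇒  vₚ/vₐ = rₐ/rₚ
vₚ/vₐ = (2.839 × 10^8) / (2.024 × 10^7) = 14.0267

Final answer: vₚ/vₐ = 14.03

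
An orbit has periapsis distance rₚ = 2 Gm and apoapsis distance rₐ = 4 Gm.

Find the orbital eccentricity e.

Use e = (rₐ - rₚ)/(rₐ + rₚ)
rₚ = 2 Gm = 2 × 10^9 m
rₐ = 4 Gm = 4 × 10^9 m
rₐ − rₚ = 2 × 10^9 m
rₐ + rₚ = 6 × 10^9 m
e = (rₐ − rₚ)/(rₐ + rₚ) = 0.333333

Final answer: e = 0.3333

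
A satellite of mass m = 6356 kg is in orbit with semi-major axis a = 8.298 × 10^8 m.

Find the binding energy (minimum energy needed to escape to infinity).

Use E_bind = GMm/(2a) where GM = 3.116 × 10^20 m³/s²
a = 8.298 × 10^8 m
GM = 3.116 × 10^20 m³/s²
m = 6356 kg
GMm = 3.116 × 10^20 × 6356 = 1.98053 × 10^24 m³·kg/s²
2a = 1.6596 × 10^9 m
E_bind = GMm/(2a) = 1.19338 × 10^15 J ≈ 1.193 PJ

Final answer: 1.193 PJ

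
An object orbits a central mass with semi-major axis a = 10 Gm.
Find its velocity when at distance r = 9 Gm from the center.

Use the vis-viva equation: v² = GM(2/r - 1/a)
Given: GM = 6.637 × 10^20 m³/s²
a = 10 Gm = 1 × 10^10 m
r = 9 Gm = 9 × 10^9 m
GM = 6.637 × 10^20 m³/s²
2/r − 1/a = 2.22222 × 10^-10 − 1 × 10^-10 = 1.22222 × 10^-10 m⁻¹
v² = GM (2/r − 1/a) = 8.11189 × 10^10 m²/s²
v = 284814 m/s ≈ 284.8 km/s

Final answer: 284.8 km/s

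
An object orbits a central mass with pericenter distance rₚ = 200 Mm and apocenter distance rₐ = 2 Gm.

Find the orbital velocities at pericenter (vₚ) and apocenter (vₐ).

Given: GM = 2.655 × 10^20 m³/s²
rₚ = 200 Mm = 2 × 10^8 m
rₐ = 2 Gm = 2 × 10^9 m
GM = 2.655 × 10^20 m³/s²
a = (rₚ + rₐ)/2 = 1.1 × 10^9 m
Vis-viva: v² = GM (2/r − 1/a)
vₚ² = 2.655 × 10^20 × (1 × 10^-8 − 9.09091 × 10^-10) = 2.41364 × 10^12 m²/s²
vₚ = 1.55359 × 10^6 m/s ≈ 1554 km/s
vₐ² = 2.655 × 10^20 × (1 × 10^-9 − 9.09091 × 10^-10) = 2.41364 × 10^10 m²/s²
vₐ = 155359 m/s ≈ 155.4 km/s

Final answer: vₚ = 1554 km/s, vₐ = 155.4 km/s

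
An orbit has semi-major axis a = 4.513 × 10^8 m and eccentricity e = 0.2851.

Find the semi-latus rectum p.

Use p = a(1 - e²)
a = 4.513 × 10^8 m
e = 0.2851,  e² = 0.081282,  1 − e² = 0.918718
p = a(1 − e²) = 4.513 × 10^8 m × 0.918718 = 4.14617 × 10^8 m ≈ 4.146 × 10^8 m

Final answer: p = 4.146 × 10^8 m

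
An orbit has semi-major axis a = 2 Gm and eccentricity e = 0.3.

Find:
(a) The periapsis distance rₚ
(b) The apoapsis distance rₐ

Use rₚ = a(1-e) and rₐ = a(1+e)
a = 2 Gm = 2 × 10^9 m
e = 0.3:  1 − e = 0.7,  1 + e = 1.3
(a) rₚ = a(1 − e) = 2 × 10^9 m × 0.7 = 1.4 × 10^9 m ≈ 1.4 Gm
(b) rₐ = a(1 + e) = 2 × 10^9 m × 1.3 = 2.6 × 10^9 m ≈ 2.6 Gm

Final answer:
(a) rₚ = 1.4 Gm
(b) rₐ = 2.6 Gm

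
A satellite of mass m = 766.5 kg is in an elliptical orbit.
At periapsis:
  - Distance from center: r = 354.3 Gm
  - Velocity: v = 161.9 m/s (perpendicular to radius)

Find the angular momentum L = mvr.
r = 354.3 Gm = 3.543 × 10^11 m
v = 161.9 m/s
vr = 161.9 × 3.543 × 10^11 = 5.73612 × 10^13 m²/s
L = m × vr = 766.5 × 5.73612 × 10^13 = 4.39673 × 10^16 kg·m²/s ≈ 4.397 × 10^16 kg·m²/s

Final answer: L = 4.397 × 10^16 kg·m²/s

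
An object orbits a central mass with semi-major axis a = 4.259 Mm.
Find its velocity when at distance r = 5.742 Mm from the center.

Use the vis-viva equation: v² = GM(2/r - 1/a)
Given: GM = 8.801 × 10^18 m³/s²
a = 4.259 Mm = 4.259 × 10^6 m
r = 5.742 Mm = 5.742 × 10^6 m
GM = 8.801 × 10^18 m³/s²
2/r − 1/a = 3.48311 × 10^-7 − 2.34797 × 10^-7 = 1.13514 × 10^-7 m⁻¹
v² = GM (2/r − 1/a) = 9.99035 × 10^11 m²/s²
v = 999517 m/s ≈ 999.5 km/s

Final answer: 999.5 km/s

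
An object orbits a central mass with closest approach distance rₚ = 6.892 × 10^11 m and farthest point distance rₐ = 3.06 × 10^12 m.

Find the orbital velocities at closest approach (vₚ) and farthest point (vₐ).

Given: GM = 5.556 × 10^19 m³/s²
rₚ = 6.892 × 10^11 m
rₐ = 3.06 × 10^12 m
GM = 5.556 × 10^19 m³/s²
a = (rₚ + rₐ)/2 = 1.8746 × 10^12 m
Vis-viva: v² = GM (2/r − 1/a)
vₚ² = 5.556 × 10^19 × (2.90192 × 10^-12 − 5.33447 × 10^-13) = 1.31592 × 10^8 m²/s²
vₚ = 11471.4 m/s ≈ 11.47 km/s
vₐ² = 5.556 × 10^19 × (6.53595 × 10^-13 − 5.33447 × 10^-13) = 6.6754 × 10^6 m²/s²
vₐ = 2583.68 m/s ≈ 2.584 km/s

Final answer: vₚ = 11.47 km/s, vₐ = 2.584 km/s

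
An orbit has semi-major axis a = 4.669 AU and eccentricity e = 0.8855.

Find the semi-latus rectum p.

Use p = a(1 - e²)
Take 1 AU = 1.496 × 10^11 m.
a = 4.669 AU = 6.98482 × 10^11 m
e = 0.8855,  e² = 0.78411,  1 − e² = 0.21589
p = a(1 − e²) = 6.98482 × 10^11 m × 0.21589 = 1.50795 × 10^11 m ≈ 1.008 AU

Final answer: p = 1.008 AU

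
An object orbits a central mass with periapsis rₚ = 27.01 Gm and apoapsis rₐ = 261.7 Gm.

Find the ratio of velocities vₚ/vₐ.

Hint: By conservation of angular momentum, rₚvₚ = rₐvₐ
rₚ = 27.01 Gm = 2.701 × 10^10 m
rₐ = 261.7 Gm = 2.617 × 10^11 m
rₚvₚ = rₐvₐ  ⇒  vₚ/vₐ = rₐ/rₚ
vₚ/vₐ = (2.617 × 10^11) / (2.701 × 10^10) = 9.689

Final answer: vₚ/vₐ = 9.689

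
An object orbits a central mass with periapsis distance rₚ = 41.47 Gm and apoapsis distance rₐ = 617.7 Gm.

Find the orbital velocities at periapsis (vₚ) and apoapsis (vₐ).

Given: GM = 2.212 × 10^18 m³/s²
rₚ = 41.47 Gm = 4.147 × 10^10 m
rₐ = 617.7 Gm = 6.177 × 10^11 m
GM = 2.212 × 10^18 m³/s²
a = (rₚ + rₐ)/2 = 3.29585 × 10^11 m
Vis-viva: v² = GM (2/r − 1/a)
vₚ² = 2.212 × 10^18 × (4.82276 × 10^-11 − 3.03412 × 10^-12) = 9.99681 × 10^7 m²/s²
vₚ = 9998.4 m/s ≈ 9.998 km/s
vₐ² = 2.212 × 10^18 × (3.23782 × 10^-12 − 3.03412 × 10^-12) = 450582 m²/s²
vₐ = 671.254 m/s ≈ 671.3 m/s

Final answer: vₚ = 9.998 km/s, vₐ = 671.3 m/s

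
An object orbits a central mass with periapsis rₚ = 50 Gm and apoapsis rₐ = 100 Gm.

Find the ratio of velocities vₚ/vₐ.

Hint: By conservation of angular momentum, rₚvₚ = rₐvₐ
rₚ = 50 Gm = 5 × 10^10 m
rₐ = 100 Gm = 1 × 10^11 m
rₚvₚ = rₐvₐ  ⇒  vₚ/vₐ = rₐ/rₚ
vₚ/vₐ = (1 × 10^11) / (5 × 10^10) = 2

Final answer: vₚ/vₐ = 2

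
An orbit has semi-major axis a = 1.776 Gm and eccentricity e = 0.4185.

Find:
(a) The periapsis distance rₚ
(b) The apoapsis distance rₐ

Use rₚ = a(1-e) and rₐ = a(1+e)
a = 1.776 Gm = 1.776 × 10^9 m
e = 0.4185:  1 − e = 0.5815,  1 + e = 1.4185
(a) rₚ = a(1 − e) = 1.776 × 10^9 m × 0.5815 = 1.03274 × 10^9 m ≈ 1.033 Gm
(b) rₐ = a(1 + e) = 1.776 × 10^9 m × 1.4185 = 2.51926 × 10^9 m ≈ 2.519 Gm

Final answer:
(a) rₚ = 1.033 Gm
(b) rₐ = 2.519 Gm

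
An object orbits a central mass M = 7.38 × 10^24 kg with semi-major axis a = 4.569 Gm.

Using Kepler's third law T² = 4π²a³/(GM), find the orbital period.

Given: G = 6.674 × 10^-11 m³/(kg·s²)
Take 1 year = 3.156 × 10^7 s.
M = 7.38 × 10^24 kg
GM = G × M = 6.674 × 10^-11 × 7.38 × 10^24 = 4.92541 × 10^14 m³/s²
a = 4.569 Gm = 4.569 × 10^9 m
a³ = 9.53814 × 10^28 m³
T = 2π √(a³/GM) = 2π √((9.53814 × 10^28) / (4.92541 × 10^14)) = 2π × 1.39159 × 10^7 s
T = 8.7436 × 10^7 s ≈ 2.77 years

Final answer: 2.77 years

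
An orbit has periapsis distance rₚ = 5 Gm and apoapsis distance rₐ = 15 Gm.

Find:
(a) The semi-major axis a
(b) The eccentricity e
rₚ = 5 Gm = 5 × 10^9 m
rₐ = 15 Gm = 1.5 × 10^10 m
(a) a = (rₚ + rₐ)/2 = 1 × 10^10 m ≈ 10 Gm
(b) e = (rₐ − rₚ)/(rₐ + rₚ) = (1 × 10^10) / (2 × 10^10) = 0.5

Final answer:
(a) a = 10 Gm
(b) e = 0.5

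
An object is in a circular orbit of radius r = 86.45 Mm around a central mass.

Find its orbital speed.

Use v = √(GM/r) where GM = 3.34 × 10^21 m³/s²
r = 86.45 Mm = 8.645 × 10^7 m
GM = 3.34 × 10^21 m³/s²
GM/r = (3.34 × 10^21) / (8.645 × 10^7) = 3.8635 × 10^13 m²/s²
v = √(GM/r) = 6.21571 × 10^6 m/s ≈ 6216 km/s

Final answer: 6216 km/s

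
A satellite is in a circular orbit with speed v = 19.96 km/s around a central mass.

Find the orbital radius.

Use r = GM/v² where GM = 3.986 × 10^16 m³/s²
v = 19.96 km/s = 19960 m/s
GM = 3.986 × 10^16 m³/s²
v² = 3.98402 × 10^8 m²/s²
r = GM/v² = (3.986 × 10^16) / (3.98402 × 10^8) = 1.0005 × 10^8 m ≈ 100 Mm

Final answer: 100 Mm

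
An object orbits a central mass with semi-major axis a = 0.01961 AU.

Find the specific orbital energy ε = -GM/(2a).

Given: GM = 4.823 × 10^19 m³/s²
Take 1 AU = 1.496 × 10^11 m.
a = 0.01961 AU = 2.93366 × 10^9 m
GM = 4.823 × 10^19 m³/s²
2a = 5.86731 × 10^9 m
ε = −GM/(2a) = -8.22012 × 10^9 J/kg ≈ -8.22 GJ/kg

Final answer: -8.22 GJ/kg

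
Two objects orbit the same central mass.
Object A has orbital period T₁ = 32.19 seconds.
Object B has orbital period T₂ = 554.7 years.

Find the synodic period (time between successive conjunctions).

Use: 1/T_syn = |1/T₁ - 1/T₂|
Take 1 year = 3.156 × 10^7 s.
T₁ = 32.19 seconds
T₂ = 554.7 years = 1.75063 × 10^10 s
1/T₁ = 0.0310655 s⁻¹
1/T₂ = 5.71222 × 10^-11 s⁻¹
|1/T₁ − 1/T₂| = 0.0310655 s⁻¹
T_syn = 1 / |1/T₁ − 1/T₂| = 32.19 s ≈ 32.19 seconds

Final answer: T_syn = 32.19 seconds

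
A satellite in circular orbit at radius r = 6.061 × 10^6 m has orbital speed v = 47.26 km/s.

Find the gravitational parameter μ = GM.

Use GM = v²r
r = 6.061 × 10^6 m
v = 47.26 km/s = 47260 m/s
v² = 2.23351 × 10^9 m²/s²
GM = v²r = 2.23351 × 10^9 × 6.061 × 10^6 = 1.35373 × 10^16 m³/s²
GM ≈ 1.354 × 10^16 m³/s²

Final answer: GM = 1.354 × 10^16 m³/s²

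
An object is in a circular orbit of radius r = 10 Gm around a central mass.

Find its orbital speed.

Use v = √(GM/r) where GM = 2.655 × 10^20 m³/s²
r = 10 Gm = 1 × 10^10 m
GM = 2.655 × 10^20 m³/s²
GM/r = (2.655 × 10^20) / (1 × 10^10) = 2.655 × 10^10 m²/s²
v = √(GM/r) = 162942 m/s ≈ 162.9 km/s

Final answer: 162.9 km/s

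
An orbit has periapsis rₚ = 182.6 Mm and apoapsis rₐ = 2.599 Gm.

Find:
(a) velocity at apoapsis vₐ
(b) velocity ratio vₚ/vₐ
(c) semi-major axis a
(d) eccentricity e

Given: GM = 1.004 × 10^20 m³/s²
rₚ = 182.6 Mm = 1.826 × 10^8 m
rₐ = 2.599 Gm = 2.599 × 10^9 m
GM = 1.004 × 10^20 m³/s²
a = (rₚ + rₐ)/2 = 1.3908 × 10^9 m
e = (rₐ − rₚ)/(rₐ + rₚ) = (2.4164 × 10^9) / (2.7816 × 10^9) = 0.868709
(a) vₐ² = GM (2/rₐ − 1/a) = 1.004 × 10^20 × (7.69527 × 10^-10 − 7.19011 × 10^-10) = 5.07182 × 10^9 m²/s²;  vₐ = 71216.7 m/s ≈ 71.22 km/s
(b) vₚ/vₐ = rₐ/rₚ (angular momentum) = (2.599 × 10^9) / (1.826 × 10^8) = 14.2333 ≈ 14.23
(c) a = 1.3908 × 10^9 m ≈ 1.391 Gm
(d) e = 0.868709 ≈ 0.8687

Final answer:
(a) velocity at apoapsis vₐ = 71.22 km/s
(b) velocity ratio vₚ/vₐ = 14.23
(c) semi-major axis a = 1.391 Gm
(d) eccentricity e = 0.8687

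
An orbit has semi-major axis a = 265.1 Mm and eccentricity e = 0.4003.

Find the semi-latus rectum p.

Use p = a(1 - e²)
a = 265.1 Mm = 2.651 × 10^8 m
e = 0.4003,  e² = 0.16024,  1 − e² = 0.83976
p = a(1 − e²) = 2.651 × 10^8 m × 0.83976 = 2.2262 × 10^8 m ≈ 222.6 Mm

Final answer: p = 222.6 Mm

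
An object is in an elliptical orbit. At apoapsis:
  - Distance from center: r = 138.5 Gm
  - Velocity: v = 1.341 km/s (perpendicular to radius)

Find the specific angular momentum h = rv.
r = 138.5 Gm = 1.385 × 10^11 m
v = 1.341 km/s = 1341 m/s
h = rv = 1.385 × 10^11 × 1341 = 1.85728 × 10^14 m²/s ≈ 1.857 × 10^14 m²/s

Final answer: h = 1.857 × 10^14 m²/s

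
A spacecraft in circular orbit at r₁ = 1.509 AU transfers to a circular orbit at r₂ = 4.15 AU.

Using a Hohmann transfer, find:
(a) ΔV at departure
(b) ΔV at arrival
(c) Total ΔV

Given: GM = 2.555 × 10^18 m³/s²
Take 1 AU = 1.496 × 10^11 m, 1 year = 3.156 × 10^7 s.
r₁ = 1.509 AU = 2.25746 × 10^11 m
r₂ = 4.15 AU = 6.2084 × 10^11 m
GM = 2.555 × 10^18 m³/s²
Transfer ellipse: a_t = (r₁ + r₂)/2 = 4.23293 × 10^11 m
Circular speed at r₁: v₁ = √(GM/r₁) = 3364.23 m/s
Transfer speed at r₁ (periapsis): v₁ₜ = √(GM(2/r₁ − 1/a_t)) = 4074.31 m/s
(a) ΔV₁ = v₁ₜ − v₁ = 710.087 m/s ≈ 0.1498 AU/year
Circular speed at r₂: v₂ = √(GM/r₂) = 2028.64 m/s
Transfer speed at r₂ (apoapsis): v₂ₜ = √(GM(2/r₂ − 1/a_t)) = 1481.48 m/s
(b) ΔV₂ = v₂ − v₂ₜ = 547.164 m/s ≈ 0.1154 AU/year
(c) ΔV_total = ΔV₁ + ΔV₂ = 1257.25 m/s ≈ 0.2652 AU/year

Final answer:
(a) ΔV₁ = 0.1498 AU/year
(b) ΔV₂ = 0.1154 AU/year
(c) ΔV_total = 0.2652 AU/year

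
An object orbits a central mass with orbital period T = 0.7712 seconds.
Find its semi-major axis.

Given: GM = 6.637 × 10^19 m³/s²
T = 0.7712 seconds
GM = 6.637 × 10^19 m³/s²
Kepler's third law: a³ = GM T² / (4π²)
T² = 0.594749 s²
a³ = (6.637 × 10^19) × 0.594749 / (4π²) = 9.99876 × 10^17 m³
a = (a³)^(1/3) = 999959 m ≈ 1000 km

Final answer: 1000 km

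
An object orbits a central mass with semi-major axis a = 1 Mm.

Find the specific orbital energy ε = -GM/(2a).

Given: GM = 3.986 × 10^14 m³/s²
a = 1 Mm = 1 × 10^6 m
GM = 3.986 × 10^14 m³/s²
2a = 2 × 10^6 m
ε = −GM/(2a) = -1.993 × 10^8 J/kg ≈ -199.3 MJ/kg

Final answer: -199.3 MJ/kg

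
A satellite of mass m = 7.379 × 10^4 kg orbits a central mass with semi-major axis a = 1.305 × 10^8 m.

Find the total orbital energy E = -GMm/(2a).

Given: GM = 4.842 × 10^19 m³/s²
a = 1.305 × 10^8 m
GM = 4.842 × 10^19 m³/s²
2a = 2.61 × 10^8 m
GMm = 4.842 × 10^19 × 73790 = 3.57291 × 10^24 m³·kg/s²
E = −GMm/(2a) = -1.36893 × 10^16 J ≈ -13.69 PJ

Final answer: -13.69 PJ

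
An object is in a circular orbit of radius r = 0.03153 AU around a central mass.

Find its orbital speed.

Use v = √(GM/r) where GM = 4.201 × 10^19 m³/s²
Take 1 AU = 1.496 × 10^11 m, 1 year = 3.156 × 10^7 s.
r = 0.03153 AU = 4.71689 × 10^9 m
GM = 4.201 × 10^19 m³/s²
GM/r = (4.201 × 10^19) / (4.71689 × 10^9) = 8.9063 × 10^9 m²/s²
v = √(GM/r) = 94373.2 m/s ≈ 19.91 AU/year

Final answer: 19.91 AU/year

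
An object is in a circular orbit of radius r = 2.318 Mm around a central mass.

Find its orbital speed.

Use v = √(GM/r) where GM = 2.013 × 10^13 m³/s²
r = 2.318 Mm = 2.318 × 10^6 m
GM = 2.013 × 10^13 m³/s²
GM/r = (2.013 × 10^13) / (2.318 × 10^6) = 8.68421 × 10^6 m²/s²
v = √(GM/r) = 2946.9 m/s ≈ 2.947 km/s

Final answer: 2.947 km/s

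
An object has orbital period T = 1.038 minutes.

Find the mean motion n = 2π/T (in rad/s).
T = 1.038 minutes = 62.28 s
n = 2π / 62.28 s = 0.100886 rad/s ≈ 0.1009 rad/s

Final answer: n = 0.1009 rad/s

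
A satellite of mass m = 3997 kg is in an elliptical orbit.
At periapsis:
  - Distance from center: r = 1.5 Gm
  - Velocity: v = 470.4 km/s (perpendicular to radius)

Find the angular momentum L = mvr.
r = 1.5 Gm = 1.5 × 10^9 m
v = 470.4 km/s = 470400 m/s
vr = 470400 × 1.5 × 10^9 = 7.056 × 10^14 m²/s
L = m × vr = 3997 × 7.056 × 10^14 = 2.82028 × 10^18 kg·m²/s ≈ 2.82 × 10^18 kg·m²/s

Final answer: L = 2.82 × 10^18 kg·m²/s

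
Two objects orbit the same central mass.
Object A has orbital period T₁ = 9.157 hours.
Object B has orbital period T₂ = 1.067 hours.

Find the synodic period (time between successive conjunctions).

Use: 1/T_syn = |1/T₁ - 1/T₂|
T₁ = 9.157 hours = 32965.2 s
T₂ = 1.067 hours = 3841.2 s
1/T₁ = 3.0335 × 10^-5 s⁻¹
1/T₂ = 0.000260335 s⁻¹
|1/T₁ − 1/T₂| = 0.00023 s⁻¹
T_syn = 1 / |1/T₁ − 1/T₂| = 4347.82 s ≈ 1.208 hours

Final answer: T_syn = 1.208 hours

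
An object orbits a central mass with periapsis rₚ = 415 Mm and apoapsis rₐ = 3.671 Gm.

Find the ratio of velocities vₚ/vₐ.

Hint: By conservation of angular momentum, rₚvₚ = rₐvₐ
rₚ = 415 Mm = 4.15 × 10^8 m
rₐ = 3.671 Gm = 3.671 × 10^9 m
rₚvₚ = rₐvₐ  ⇒  vₚ/vₐ = rₐ/rₚ
vₚ/vₐ = (3.671 × 10^9) / (4.15 × 10^8) = 8.84578

Final answer: vₚ/vₐ = 8.846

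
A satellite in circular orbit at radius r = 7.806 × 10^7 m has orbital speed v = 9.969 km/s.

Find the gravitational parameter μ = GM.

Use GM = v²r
r = 7.806 × 10^7 m
v = 9.969 km/s = 9969 m/s
v² = 9.9381 × 10^7 m²/s²
GM = v²r = 9.9381 × 10^7 × 7.806 × 10^7 = 7.75768 × 10^15 m³/s²
GM ≈ 7.758 × 10^15 m³/s²

Final answer: GM = 7.758 × 10^15 m³/s²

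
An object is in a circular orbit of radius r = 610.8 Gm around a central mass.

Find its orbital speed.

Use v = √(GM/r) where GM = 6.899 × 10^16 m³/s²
r = 610.8 Gm = 6.108 × 10^11 m
GM = 6.899 × 10^16 m³/s²
GM/r = (6.899 × 10^16) / (6.108 × 10^11) = 112950 m²/s²
v = √(GM/r) = 336.081 m/s ≈ 336.1 m/s

Final answer: 336.1 m/s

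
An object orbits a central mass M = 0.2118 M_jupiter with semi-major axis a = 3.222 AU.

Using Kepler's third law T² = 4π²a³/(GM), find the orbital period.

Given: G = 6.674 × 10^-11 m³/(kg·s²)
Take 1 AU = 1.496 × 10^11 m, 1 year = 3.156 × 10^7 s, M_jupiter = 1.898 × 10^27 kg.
M = 0.2118 M_jupiter = 4.01996 × 10^26 kg
GM = G × M = 6.674 × 10^-11 × 4.01996 × 10^26 = 2.68292 × 10^16 m³/s²
a = 3.222 AU = 4.82011 × 10^11 m
a³ = 1.11988 × 10^35 m³
T = 2π √(a³/GM) = 2π √((1.11988 × 10^35) / (2.68292 × 10^16)) = 2π × 2.04306 × 10^9 s
T = 1.28369 × 10^10 s ≈ 406.7 years

Final answer: 406.7 years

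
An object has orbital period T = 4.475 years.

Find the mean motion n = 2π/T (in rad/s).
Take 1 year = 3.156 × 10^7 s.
T = 4.475 years = 1.41231 × 10^8 s
n = 2π / (1.41231 × 10^8 s) = 4.44887 × 10^-8 rad/s ≈ 4.449 × 10^-8 rad/s

Final answer: n = 4.449 × 10^-8 rad/s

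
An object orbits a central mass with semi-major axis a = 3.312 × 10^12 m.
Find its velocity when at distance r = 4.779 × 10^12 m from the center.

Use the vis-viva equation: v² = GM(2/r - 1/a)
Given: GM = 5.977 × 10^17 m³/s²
a = 3.312 × 10^12 m
r = 4.779 × 10^12 m
GM = 5.977 × 10^17 m³/s²
2/r − 1/a = 4.18498 × 10^-13 − 3.01932 × 10^-13 = 1.16565 × 10^-13 m⁻¹
v² = GM (2/r − 1/a) = 69671 m²/s²
v = 263.953 m/s ≈ 264 m/s

Final answer: 264 m/s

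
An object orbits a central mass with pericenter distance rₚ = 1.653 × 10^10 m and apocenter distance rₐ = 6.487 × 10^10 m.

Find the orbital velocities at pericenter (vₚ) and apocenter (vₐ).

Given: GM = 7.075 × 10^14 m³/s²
rₚ = 1.653 × 10^10 m
rₐ = 6.487 × 10^10 m
GM = 7.075 × 10^14 m³/s²
a = (rₚ + rₐ)/2 = 4.07 × 10^10 m
Vis-viva: v² = GM (2/r − 1/a)
vₚ² = 7.075 × 10^14 × (1.20992 × 10^-10 − 2.457 × 10^-11) = 68218.6 m²/s²
vₚ = 261.187 m/s ≈ 261.2 m/s
vₐ² = 7.075 × 10^14 × (3.08309 × 10^-11 − 2.457 × 10^-11) = 4429.56 m²/s²
vₐ = 66.555 m/s ≈ 66.55 m/s

Final answer: vₚ = 261.2 m/s, vₐ = 66.55 m/s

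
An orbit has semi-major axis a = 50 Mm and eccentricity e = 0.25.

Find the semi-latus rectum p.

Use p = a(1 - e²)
a = 50 Mm = 5 × 10^7 m
e = 0.25,  e² = 0.0625,  1 − e² = 0.9375
p = a(1 − e²) = 5 × 10^7 m × 0.9375 = 4.6875 × 10^7 m ≈ 46.88 Mm

Final answer: p = 46.88 Mm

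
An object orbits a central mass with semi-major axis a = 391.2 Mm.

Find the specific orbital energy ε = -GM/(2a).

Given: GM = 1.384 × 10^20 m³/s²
a = 391.2 Mm = 3.912 × 10^8 m
GM = 1.384 × 10^20 m³/s²
2a = 7.824 × 10^8 m
ε = −GM/(2a) = -1.76892 × 10^11 J/kg ≈ -176.9 GJ/kg

Final answer: -176.9 GJ/kg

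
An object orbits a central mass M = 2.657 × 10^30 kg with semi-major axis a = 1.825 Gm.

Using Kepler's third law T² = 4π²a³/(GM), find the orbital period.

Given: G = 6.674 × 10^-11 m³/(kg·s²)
M = 2.657 × 10^30 kg
GM = G × M = 6.674 × 10^-11 × 2.657 × 10^30 = 1.77328 × 10^20 m³/s²
a = 1.825 Gm = 1.825 × 10^9 m
a³ = 6.07839 × 10^27 m³
T = 2π √(a³/GM) = 2π √((6.07839 × 10^27) / (1.77328 × 10^20)) = 2π × 5854.71 s
T = 36786.2 s ≈ 10.22 hours

Final answer: 10.22 hours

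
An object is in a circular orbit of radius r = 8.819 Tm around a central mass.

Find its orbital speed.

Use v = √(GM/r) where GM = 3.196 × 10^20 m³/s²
r = 8.819 Tm = 8.819 × 10^12 m
GM = 3.196 × 10^20 m³/s²
GM/r = (3.196 × 10^20) / (8.819 × 10^12) = 3.62399 × 10^7 m²/s²
v = √(GM/r) = 6019.96 m/s ≈ 6.02 km/s

Final answer: 6.02 km/s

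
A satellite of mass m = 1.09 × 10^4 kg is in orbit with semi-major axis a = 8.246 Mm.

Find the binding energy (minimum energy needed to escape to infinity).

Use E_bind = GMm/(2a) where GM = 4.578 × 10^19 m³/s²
a = 8.246 Mm = 8.246 × 10^6 m
GM = 4.578 × 10^19 m³/s²
m = 1.09 × 10^4 kg
GMm = 4.578 × 10^19 × 10900 = 4.99002 × 10^23 m³·kg/s²
2a = 1.6492 × 10^7 m
E_bind = GMm/(2a) = 3.02572 × 10^16 J ≈ 30.26 PJ

Final answer: 30.26 PJ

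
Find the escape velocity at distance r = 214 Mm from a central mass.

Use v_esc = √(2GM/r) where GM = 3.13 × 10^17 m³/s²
r = 214 Mm = 2.14 × 10^8 m
GM = 3.13 × 10^17 m³/s²
2GM/r = 2 × (3.13 × 10^17) / (2.14 × 10^8) = 2.92523 × 10^9 m²/s²
v_esc = √(2GM/r) = 54085.4 m/s ≈ 54.09 km/s

Final answer: 54.09 km/s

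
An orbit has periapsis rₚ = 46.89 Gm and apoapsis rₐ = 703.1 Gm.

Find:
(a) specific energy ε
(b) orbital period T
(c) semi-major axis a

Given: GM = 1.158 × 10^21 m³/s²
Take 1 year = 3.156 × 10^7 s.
rₚ = 46.89 Gm = 4.689 × 10^10 m
rₐ = 703.1 Gm = 7.031 × 10^11 m
GM = 1.158 × 10^21 m³/s²
a = (rₚ + rₐ)/2 = 3.74995 × 10^11 m
e = (rₐ − rₚ)/(rₐ + rₚ) = (6.5621 × 10^11) / (7.4999 × 10^11) = 0.874958
(a) 2a = 7.4999 × 10^11 m;  ε = −GM/(2a) = -1.54402 × 10^9 J/kg ≈ -1.544 GJ/kg
(b) a³ = 5.27323 × 10^34 m³;  T = 2π √(a³/GM) = 2π × 6.74814 × 10^6 s = 4.23998 × 10^7 s ≈ 1.343 years
(c) a = 3.74995 × 10^11 m ≈ 375 Gm

Final answer:
(a) specific energy ε = -1.544 GJ/kg
(b) orbital period T = 1.343 years
(c) semi-major axis a = 375 Gm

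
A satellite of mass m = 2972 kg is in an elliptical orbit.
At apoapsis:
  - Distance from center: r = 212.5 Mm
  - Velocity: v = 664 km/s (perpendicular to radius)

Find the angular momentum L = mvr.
r = 212.5 Mm = 2.125 × 10^8 m
v = 664 km/s = 664000 m/s
vr = 664000 × 2.125 × 10^8 = 1.411 × 10^14 m²/s
L = m × vr = 2972 × 1.411 × 10^14 = 4.19349 × 10^17 kg·m²/s ≈ 4.193 × 10^17 kg·m²/s

Final answer: L = 4.193 × 10^17 kg·m²/s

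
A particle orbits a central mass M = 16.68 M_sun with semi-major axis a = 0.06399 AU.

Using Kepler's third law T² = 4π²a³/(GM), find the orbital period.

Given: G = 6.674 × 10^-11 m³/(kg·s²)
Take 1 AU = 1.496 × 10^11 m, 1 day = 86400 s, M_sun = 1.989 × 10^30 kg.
M = 16.68 M_sun = 3.31765 × 10^31 kg
GM = G × M = 6.674 × 10^-11 × 3.31765 × 10^31 = 2.2142 × 10^21 m³/s²
a = 0.06399 AU = 9.5729 × 10^9 m
a³ = 8.77266 × 10^29 m³
T = 2π √(a³/GM) = 2π √((8.77266 × 10^29) / (2.2142 × 10^21)) = 2π × 19904.8 s
T = 125065 s ≈ 1.448 days

Final answer: 1.448 days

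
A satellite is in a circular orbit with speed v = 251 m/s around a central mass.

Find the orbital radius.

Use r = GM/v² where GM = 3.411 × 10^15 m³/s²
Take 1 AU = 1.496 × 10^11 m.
v = 251 m/s
GM = 3.411 × 10^15 m³/s²
v² = 63001 m²/s²
r = GM/v² = (3.411 × 10^15) / 63001 = 5.4142 × 10^10 m ≈ 0.3619 AU

Final answer: 0.3619 AU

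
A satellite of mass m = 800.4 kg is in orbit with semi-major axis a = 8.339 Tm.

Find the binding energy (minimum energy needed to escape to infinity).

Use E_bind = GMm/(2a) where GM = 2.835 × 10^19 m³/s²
a = 8.339 Tm = 8.339 × 10^12 m
GM = 2.835 × 10^19 m³/s²
m = 800.4 kg
GMm = 2.835 × 10^19 × 800.4 = 2.26913 × 10^22 m³·kg/s²
2a = 1.6678 × 10^13 m
E_bind = GMm/(2a) = 1.36056 × 10^9 J ≈ 1.361 GJ

Final answer: 1.361 GJ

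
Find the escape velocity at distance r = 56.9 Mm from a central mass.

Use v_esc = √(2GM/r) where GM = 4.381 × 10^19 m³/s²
r = 56.9 Mm = 5.69 × 10^7 m
GM = 4.381 × 10^19 m³/s²
2GM/r = 2 × (4.381 × 10^19) / (5.69 × 10^7) = 1.53989 × 10^12 m²/s²
v_esc = √(2GM/r) = 1.24092 × 10^6 m/s ≈ 1241 km/s

Final answer: 1241 km/s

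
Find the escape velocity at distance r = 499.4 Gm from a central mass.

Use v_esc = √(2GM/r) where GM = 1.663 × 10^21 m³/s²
r = 499.4 Gm = 4.994 × 10^11 m
GM = 1.663 × 10^21 m³/s²
2GM/r = 2 × (1.663 × 10^21) / (4.994 × 10^11) = 6.65999 × 10^9 m²/s²
v_esc = √(2GM/r) = 81608.8 m/s ≈ 81.61 km/s

Final answer: 81.61 km/s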